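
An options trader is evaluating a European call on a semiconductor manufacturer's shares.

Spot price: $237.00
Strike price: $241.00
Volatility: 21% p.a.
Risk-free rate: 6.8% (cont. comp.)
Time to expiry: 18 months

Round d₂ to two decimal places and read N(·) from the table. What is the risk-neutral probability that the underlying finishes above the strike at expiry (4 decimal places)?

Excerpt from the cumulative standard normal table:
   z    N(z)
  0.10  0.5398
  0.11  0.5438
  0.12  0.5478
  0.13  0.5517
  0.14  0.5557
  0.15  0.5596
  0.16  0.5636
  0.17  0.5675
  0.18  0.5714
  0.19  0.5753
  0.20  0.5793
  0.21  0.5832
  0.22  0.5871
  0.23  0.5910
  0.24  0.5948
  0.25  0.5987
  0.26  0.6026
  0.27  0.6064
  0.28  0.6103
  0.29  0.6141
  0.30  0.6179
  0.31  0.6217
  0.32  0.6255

T = 1.5;  σ√T = 0.2572
d₁ = [ln(237/241) + (0.068 + 0.21²/2)·1.5] / 0.2572 = [-0.0167 + 0.1351] / 0.2572 = 0.4601 → 0.46
d₂ = d₁ − σ√T = 0.4601 − 0.2572 = 0.2029 → 0.20
Pr(exercise) under Q = N(d₂) = 0.5793

0.5793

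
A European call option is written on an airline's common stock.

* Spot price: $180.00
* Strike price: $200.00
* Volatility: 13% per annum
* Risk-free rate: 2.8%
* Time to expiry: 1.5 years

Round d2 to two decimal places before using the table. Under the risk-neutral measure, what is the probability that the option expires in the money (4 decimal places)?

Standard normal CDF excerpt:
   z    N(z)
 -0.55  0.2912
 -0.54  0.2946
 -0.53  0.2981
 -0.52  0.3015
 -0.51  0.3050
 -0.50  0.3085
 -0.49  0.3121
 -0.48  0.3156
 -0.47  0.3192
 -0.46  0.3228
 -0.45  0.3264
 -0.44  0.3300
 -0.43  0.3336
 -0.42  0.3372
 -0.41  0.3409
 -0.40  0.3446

σ√T = 0.13·√1.5 = 0.1592
d₁ = [ln(180/200) + (0.028 + 0.13²/2)·1.5] / 0.1592 = [-0.1054 + 0.0547] / 0.1592 = -0.3183 which rounds to -0.32
d₂ = d₁ − σ√T = -0.3183 − 0.1592 = -0.4776 which rounds to -0.48
Risk-neutral Pr[S_T > K] = N(d₂) = N(-0.48) = 0.3156

0.3156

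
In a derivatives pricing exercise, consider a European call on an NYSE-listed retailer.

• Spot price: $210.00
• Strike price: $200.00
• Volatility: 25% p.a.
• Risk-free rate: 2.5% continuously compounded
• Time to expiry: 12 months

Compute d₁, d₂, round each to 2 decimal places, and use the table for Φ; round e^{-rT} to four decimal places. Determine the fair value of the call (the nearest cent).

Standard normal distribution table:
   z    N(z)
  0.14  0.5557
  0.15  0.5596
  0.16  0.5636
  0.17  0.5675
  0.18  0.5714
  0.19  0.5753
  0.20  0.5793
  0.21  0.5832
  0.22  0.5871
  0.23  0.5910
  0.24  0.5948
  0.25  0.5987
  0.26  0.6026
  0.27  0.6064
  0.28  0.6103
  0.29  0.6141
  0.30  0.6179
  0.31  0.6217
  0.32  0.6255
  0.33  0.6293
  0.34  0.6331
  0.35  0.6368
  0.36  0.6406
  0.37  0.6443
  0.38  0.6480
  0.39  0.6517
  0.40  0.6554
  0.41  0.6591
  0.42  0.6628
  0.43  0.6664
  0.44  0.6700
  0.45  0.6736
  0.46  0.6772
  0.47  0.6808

$28.49

T = 1;  σ√T = 0.2500
d₁ = [ln(210/200) + (0.025 + ½·0.25²)·1] / (σ√T) = (0.0488 + 0.0563) / 0.2500 = 0.4202 → 0.42
d₂ = 0.4202 − 0.2500 = 0.1702 → 0.17
e^(−rT) = e^(−0.025·1) = 0.9753
N(d₁) = N(0.42) = 0.6628;  N(d₂) = N(0.17) = 0.5675
C = 210·0.6628 − 200·0.9753·0.5675 = 139.1880 − 110.6966 = 28.4914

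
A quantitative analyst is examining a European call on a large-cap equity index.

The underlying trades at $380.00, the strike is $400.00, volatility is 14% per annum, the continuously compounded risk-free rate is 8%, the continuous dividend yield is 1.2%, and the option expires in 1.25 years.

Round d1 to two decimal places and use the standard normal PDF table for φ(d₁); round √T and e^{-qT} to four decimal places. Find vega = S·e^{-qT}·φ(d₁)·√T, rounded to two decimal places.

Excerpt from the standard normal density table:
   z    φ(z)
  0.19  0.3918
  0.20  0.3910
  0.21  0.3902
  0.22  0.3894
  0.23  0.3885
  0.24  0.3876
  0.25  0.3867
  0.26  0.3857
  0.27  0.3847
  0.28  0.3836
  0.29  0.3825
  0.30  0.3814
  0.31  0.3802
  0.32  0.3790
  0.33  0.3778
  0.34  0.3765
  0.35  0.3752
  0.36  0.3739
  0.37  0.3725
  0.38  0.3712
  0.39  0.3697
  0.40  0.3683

160.08

σ√T = 0.14·√1.25 = 0.1565
d₁ = [ln(380/400) + (0.08 − 0.012 + 0.14²/2)·1.25] / 0.1565 = [-0.0513 + 0.0973] / 0.1565 = 0.2936 ≈ 0.29
√T = √1.25 = 1.1180
φ(d₁) = φ(0.29) = 0.3825
exp(−qT) = exp(−0.012·1.25) = 0.9851
vega = S·exp(−qT)·φ(d₁)·√T = 380·0.9851·0.3825·1.1180 = 160.0800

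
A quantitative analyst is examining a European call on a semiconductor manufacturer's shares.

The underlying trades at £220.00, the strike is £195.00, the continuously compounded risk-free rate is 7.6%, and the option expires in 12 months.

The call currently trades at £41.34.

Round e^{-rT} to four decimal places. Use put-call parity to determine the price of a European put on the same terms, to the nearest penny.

exp(−rT) = exp(−0.076·1) = 0.9268
Put-call parity: C − P = S − K·e^(−rT) = 220 − 195·0.9268 = 220 − 180.7260 = 39.2740
P = C − (C − P) = 41.34 − (39.2740) = 2.0660

£2.07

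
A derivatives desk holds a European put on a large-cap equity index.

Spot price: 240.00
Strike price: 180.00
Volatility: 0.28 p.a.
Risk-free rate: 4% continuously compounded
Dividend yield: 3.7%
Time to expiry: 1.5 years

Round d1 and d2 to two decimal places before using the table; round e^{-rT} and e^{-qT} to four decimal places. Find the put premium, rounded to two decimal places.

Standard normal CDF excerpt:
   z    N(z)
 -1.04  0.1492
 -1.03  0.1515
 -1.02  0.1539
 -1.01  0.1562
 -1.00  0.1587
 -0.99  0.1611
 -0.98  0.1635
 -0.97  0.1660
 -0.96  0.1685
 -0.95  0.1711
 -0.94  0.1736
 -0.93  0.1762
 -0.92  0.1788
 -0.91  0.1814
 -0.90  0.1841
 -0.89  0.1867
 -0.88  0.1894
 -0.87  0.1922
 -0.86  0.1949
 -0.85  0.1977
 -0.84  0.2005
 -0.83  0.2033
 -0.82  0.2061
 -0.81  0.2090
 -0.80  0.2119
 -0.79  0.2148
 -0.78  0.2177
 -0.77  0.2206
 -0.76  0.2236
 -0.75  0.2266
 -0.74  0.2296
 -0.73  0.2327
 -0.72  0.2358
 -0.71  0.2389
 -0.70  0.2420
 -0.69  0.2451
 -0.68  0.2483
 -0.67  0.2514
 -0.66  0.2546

σ√T = 0.28·√1.5 = 0.3429
d₁ = [ln(240/180) + (0.04 − 0.037 + 0.28²/2)·1.5] / 0.3429 = [0.2877 + 0.0633] / 0.3429 = 1.0235 which rounds to 1.02
d₂ = d₁ − σ√T = 1.0235 − 0.3429 = 0.6806 which rounds to 0.68
exp(−qT) = exp(−0.037·1.5) = 0.9460;  exp(−rT) = exp(−0.04·1.5) = 0.9418
N(−d₂) = N(-0.68) = 0.2483;  N(−d₁) = N(-1.02) = 0.1539
P = 180·0.9418·0.2483 − 240·0.9460·0.1539 = 42.0928 − 34.9415 = 7.1514

7.15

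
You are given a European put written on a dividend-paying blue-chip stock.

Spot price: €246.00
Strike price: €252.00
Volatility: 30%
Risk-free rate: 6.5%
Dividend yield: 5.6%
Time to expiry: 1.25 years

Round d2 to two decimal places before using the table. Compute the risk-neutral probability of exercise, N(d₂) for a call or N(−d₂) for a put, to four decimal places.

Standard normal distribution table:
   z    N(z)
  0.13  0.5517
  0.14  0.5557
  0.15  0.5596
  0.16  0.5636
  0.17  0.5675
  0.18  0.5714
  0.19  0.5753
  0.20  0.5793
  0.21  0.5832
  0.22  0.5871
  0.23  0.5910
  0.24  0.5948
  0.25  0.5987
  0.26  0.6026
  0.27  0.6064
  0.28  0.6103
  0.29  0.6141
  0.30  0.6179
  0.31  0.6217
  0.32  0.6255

0.5832

σ√T = 0.3 × 1.1180 = 0.3354
d₁ = [ln(246/252) + (0.065 − 0.056 + 0.3²/2)·1.25] / 0.3354 = [-0.0241 + 0.0675] / 0.3354 = 0.1294 ≈ 0.13
d₂ = d₁ − σ√T = 0.1294 − 0.3354 = -0.2060 ≈ -0.21
Risk-neutral Pr[S_T < K] = N(−d₂) = N(0.21) = 0.5832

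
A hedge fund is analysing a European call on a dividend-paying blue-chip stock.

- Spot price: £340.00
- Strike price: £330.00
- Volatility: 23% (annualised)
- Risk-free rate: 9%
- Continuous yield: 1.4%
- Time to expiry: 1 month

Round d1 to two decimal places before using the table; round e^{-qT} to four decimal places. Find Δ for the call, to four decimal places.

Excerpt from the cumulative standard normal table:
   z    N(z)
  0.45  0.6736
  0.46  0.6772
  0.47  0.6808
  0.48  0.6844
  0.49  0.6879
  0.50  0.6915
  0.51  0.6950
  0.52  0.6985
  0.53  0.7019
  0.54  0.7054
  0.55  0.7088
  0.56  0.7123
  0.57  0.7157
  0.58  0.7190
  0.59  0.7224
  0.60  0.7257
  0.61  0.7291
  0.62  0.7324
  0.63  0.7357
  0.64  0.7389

T = 0.08333;  σ√T = 0.0664
d₁ = [ln(340/330) + (0.09 − 0.014 + ½·0.23²)·0.08333] / (σ√T) = (0.0299 + 0.0085) / 0.0664 = 0.5782 ⇒ 0.58
N(d₁) = N(0.58) = 0.7190
Δ_call = e^(−qT)·N(d₁) = 0.9988·0.7190 = 0.7181

0.7181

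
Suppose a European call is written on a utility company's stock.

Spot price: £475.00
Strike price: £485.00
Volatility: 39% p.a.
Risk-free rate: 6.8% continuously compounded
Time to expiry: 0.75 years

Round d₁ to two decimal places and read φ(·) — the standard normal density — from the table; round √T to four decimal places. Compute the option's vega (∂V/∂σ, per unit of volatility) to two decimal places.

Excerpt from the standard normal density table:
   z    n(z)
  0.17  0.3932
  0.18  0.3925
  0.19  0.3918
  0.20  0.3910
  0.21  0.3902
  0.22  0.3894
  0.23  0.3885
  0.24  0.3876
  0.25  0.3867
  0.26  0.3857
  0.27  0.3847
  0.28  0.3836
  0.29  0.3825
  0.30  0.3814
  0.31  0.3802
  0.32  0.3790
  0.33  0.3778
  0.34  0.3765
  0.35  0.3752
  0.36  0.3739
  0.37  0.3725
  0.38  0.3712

158.66

σ√T = 0.39·√0.75 = 0.3377
d₁ = [ln(475/485) + (0.068 + 0.39²/2)·0.75] / 0.3377 = [-0.0208 + 0.1080] / 0.3377 = 0.2582 ⇒ 0.26
√T = √0.75 = 0.8660
φ(d₁) = φ(0.26) = 0.3857
vega = S·φ(d₁)·√T = 475·0.3857·0.8660 = 158.6577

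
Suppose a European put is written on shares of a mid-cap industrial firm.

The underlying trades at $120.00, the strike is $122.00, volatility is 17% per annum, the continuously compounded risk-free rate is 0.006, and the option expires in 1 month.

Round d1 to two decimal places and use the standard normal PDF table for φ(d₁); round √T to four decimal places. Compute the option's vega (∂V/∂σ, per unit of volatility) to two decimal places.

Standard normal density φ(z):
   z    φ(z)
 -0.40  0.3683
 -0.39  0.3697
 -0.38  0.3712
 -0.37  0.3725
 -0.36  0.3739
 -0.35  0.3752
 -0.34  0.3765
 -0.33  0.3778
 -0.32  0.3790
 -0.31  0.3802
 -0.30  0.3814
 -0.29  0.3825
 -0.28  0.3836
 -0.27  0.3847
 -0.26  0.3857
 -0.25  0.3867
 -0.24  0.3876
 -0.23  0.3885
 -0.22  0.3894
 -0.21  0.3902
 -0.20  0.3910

σ√T = 0.17 × 0.2887 = 0.0491
d₁ = [ln(120/122) + (0.006 + ½·0.17²)·0.08333] / (σ√T) = (-0.0165 + 0.0017) / 0.0491 = -0.3021 ≈ -0.30
√T = √0.08333 = 0.2887
φ(d₁) = φ(-0.30) = 0.3814
vega = S·φ(d₁)·√T = 120·0.3814·0.2887 = 13.2132

13.21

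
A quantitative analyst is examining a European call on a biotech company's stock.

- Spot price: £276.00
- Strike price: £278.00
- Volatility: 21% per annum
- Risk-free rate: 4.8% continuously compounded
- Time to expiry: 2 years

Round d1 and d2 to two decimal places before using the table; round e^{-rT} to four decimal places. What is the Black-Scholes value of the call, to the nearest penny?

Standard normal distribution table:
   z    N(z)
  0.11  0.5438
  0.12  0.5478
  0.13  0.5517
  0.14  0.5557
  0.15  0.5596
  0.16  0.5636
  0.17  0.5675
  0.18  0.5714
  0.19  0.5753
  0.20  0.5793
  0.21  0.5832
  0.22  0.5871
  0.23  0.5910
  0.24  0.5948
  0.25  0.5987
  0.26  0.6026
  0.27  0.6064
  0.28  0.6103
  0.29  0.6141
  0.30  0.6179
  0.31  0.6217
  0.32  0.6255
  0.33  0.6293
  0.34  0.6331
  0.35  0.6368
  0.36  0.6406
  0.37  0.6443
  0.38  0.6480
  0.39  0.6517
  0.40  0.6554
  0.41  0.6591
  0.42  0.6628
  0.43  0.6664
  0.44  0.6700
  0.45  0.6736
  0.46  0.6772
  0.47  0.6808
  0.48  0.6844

σ√T = 0.21·√2 = 0.2970
d₁ = [ln(276/278) + (0.048 + ½·0.21²)·2] / (σ√T) = (-0.0072 + 0.1401) / 0.2970 = 0.4474 ≈ 0.45
d₂ = 0.4474 − 0.2970 = 0.1504 ≈ 0.15
exp(−rT) = exp(−0.048·2) = 0.9085
C = 276·N(0.45) − 278·0.9085·N(0.15) = 276·0.6736 − 278·0.9085·0.5596 = 185.9136 − 141.3343 = 44.5793

£44.58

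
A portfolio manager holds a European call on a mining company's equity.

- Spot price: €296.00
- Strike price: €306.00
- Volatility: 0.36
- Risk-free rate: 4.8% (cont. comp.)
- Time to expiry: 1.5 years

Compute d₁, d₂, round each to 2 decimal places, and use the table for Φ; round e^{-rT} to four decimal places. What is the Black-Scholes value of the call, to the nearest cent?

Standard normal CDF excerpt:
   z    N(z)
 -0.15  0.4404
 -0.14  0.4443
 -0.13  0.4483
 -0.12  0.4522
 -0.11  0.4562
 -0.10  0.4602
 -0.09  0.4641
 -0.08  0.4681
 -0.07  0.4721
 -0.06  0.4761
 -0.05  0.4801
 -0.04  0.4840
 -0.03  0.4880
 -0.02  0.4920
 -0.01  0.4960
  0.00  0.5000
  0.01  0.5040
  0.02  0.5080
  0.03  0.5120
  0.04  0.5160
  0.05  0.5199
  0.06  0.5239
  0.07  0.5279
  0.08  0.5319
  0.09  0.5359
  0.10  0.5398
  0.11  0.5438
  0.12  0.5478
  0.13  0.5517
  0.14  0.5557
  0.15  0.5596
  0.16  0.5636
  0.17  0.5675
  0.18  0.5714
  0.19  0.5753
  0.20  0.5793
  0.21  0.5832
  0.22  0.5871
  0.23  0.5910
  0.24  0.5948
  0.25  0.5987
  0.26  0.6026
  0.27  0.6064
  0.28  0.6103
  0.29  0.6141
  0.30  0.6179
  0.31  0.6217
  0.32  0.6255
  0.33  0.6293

€56.38

σ√T = 0.36·√1.5 = 0.4409
ln(S/K) + (r + σ²/2)T = ln(296/306) + (0.048 + 0.36²/2)·1.5 = -0.0332 + 0.1692 = 0.1360
d₁ = 0.1360 / 0.4409 = 0.3084 ≈ 0.31
d₂ = d₁ − σ√T = 0.3084 − 0.4409 = -0.1325 ≈ -0.13
e^(−rT) = e^(−0.048·1.5) = 0.9305
N(d₁) = N(0.31) = 0.6217;  N(d₂) = N(-0.13) = 0.4483
C = 296·0.6217 − 306·0.9305·0.4483 = 184.0232 − 127.6458 = 56.3774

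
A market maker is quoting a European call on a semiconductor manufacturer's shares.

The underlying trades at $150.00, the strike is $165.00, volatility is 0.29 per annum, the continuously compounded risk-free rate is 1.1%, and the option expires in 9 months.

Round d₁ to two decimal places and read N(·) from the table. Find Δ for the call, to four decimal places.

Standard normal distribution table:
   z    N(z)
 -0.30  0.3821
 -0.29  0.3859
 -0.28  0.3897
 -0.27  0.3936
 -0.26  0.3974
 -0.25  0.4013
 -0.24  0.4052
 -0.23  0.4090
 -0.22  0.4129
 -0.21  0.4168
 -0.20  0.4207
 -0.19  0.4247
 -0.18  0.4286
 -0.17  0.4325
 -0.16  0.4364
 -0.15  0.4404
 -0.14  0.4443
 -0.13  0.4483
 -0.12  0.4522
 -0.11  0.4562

T = 0.75;  σ√T = 0.2511
d₁ = [ln(150/165) + (0.011 + ½·0.29²)·0.75] / (σ√T) = (-0.0953 + 0.0398) / 0.2511 = -0.2211 ≈ -0.22
N(d₁) = N(-0.22) = 0.4129
Δ_call = N(d₁) = 0.4129

0.4129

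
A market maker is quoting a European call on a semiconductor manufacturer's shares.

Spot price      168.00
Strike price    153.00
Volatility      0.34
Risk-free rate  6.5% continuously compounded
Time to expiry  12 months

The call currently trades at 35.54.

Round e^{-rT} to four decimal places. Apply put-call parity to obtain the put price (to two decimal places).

exp(−rT) = exp(−0.065·1) = 0.9371
Put-call parity: C − P = S − K·e^(−rT) = 168 − 153·0.9371 = 168 − 143.3763 = 24.6237
P = C − (C − P) = 35.54 − (24.6237) = 10.9163

10.92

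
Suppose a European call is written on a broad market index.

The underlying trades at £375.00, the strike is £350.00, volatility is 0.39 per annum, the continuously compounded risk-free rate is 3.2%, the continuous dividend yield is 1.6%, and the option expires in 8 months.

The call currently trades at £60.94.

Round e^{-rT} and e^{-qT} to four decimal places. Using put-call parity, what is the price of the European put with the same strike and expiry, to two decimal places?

£32.53

e^(−qT) = e^(−0.016·0.6667) = 0.9894;  e^(−rT) = e^(−0.032·0.6667) = 0.9789
Put-call parity: C − P = S·e^(−qT) − K·e^(−rT) = 375·0.9894 − 350·0.9789 = 371.0250 − 342.6150 = 28.4100
P = C − (C − P) = 60.94 − (28.4100) = 32.5300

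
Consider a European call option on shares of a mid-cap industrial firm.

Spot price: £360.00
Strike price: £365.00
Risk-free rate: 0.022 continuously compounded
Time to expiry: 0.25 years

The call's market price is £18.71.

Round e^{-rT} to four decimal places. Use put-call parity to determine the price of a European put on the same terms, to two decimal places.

£21.70

exp(−rT) = exp(−0.022·0.25) = 0.9945
Put-call parity: C − P = S − K·e^(−rT) = 360 − 365·0.9945 = 360 − 362.9925 = -2.9925
P = C − (C − P) = 18.71 − (-2.9925) = 21.7025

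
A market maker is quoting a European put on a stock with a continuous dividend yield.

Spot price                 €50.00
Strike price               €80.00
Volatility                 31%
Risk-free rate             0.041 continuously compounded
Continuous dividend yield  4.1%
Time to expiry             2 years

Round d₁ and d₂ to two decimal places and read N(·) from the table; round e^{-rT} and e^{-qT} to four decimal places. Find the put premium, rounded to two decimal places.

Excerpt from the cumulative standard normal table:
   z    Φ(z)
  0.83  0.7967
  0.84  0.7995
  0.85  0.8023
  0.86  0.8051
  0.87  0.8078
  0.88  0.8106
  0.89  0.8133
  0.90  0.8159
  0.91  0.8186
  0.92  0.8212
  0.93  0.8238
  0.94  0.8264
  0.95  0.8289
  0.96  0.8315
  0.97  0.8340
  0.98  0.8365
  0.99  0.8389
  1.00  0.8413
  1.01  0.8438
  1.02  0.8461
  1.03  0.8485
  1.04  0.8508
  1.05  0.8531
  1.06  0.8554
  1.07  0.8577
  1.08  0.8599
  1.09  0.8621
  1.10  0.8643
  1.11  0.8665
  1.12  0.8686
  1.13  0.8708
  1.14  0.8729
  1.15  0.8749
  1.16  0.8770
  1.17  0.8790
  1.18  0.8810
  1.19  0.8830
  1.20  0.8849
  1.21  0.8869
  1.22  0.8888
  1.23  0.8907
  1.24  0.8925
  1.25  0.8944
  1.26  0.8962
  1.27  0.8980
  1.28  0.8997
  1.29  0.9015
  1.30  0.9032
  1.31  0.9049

σ√T = 0.31·√2 = 0.4384
ln(S/K) + (r − q + σ²/2)T = ln(50/80) + (0.041 − 0.041 + 0.31²/2)·2 = -0.4700 + 0.0961 = -0.3739
d₁ = -0.3739 / 0.4384 = -0.8529 which rounds to -0.85
d₂ = d₁ − σ√T = -0.8529 − 0.4384 = -1.2913 which rounds to -1.29
e^(−qT) = e^(−0.041·2) = 0.9213;  e^(−rT) = e^(−0.041·2) = 0.9213
P = 80·0.9213·N(1.29) − 50·0.9213·N(0.85) = 80·0.9213·0.9015 − 50·0.9213·0.8023 = 66.4442 − 36.9579 = 29.4862

€29.49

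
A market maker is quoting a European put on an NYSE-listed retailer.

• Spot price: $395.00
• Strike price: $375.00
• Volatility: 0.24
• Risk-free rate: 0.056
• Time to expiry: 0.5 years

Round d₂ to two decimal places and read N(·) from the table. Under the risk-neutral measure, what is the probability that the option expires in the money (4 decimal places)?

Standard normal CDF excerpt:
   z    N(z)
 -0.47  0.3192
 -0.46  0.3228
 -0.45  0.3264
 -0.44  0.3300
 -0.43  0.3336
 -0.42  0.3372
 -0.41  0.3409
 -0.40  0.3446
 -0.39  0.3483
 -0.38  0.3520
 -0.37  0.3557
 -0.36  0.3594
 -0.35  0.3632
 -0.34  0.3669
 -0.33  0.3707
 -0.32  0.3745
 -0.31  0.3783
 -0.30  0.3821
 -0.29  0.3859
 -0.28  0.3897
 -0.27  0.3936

0.3483

σ√T = 0.24 × 0.7071 = 0.1697
d₁ = [ln(395/375) + (0.056 + 0.24²/2)·0.5] / 0.1697 = [0.0520 + 0.0424] / 0.1697 = 0.5560 → 0.56
d₂ = d₁ − σ√T = 0.5560 − 0.1697 = 0.3863 → 0.39
Pr(exercise) under Q = N(−d₂) = N(-0.39) = 0.3483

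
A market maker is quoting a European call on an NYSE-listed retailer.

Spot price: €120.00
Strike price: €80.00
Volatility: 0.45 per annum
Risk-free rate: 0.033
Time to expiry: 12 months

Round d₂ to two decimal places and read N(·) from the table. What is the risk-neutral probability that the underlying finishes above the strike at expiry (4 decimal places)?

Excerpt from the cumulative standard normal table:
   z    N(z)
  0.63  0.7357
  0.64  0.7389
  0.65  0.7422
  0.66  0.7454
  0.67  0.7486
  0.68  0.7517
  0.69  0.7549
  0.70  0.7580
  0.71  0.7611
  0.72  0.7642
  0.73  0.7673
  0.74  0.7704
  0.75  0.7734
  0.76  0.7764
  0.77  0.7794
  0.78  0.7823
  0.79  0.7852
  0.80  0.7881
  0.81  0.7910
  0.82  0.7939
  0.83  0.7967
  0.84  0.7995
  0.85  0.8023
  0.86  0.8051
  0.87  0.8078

0.7734

T = 1;  σ√T = 0.4500
d₁ = [ln(120/80) + (0.033 + 0.45²/2)·1] / 0.4500 = [0.4055 + 0.1343] / 0.4500 = 1.1994 ⇒ 1.20
d₂ = d₁ − σ√T = 1.1994 − 0.4500 = 0.7494 ⇒ 0.75
Risk-neutral Pr[S_T > K] = N(d₂) = N(0.75) = 0.7734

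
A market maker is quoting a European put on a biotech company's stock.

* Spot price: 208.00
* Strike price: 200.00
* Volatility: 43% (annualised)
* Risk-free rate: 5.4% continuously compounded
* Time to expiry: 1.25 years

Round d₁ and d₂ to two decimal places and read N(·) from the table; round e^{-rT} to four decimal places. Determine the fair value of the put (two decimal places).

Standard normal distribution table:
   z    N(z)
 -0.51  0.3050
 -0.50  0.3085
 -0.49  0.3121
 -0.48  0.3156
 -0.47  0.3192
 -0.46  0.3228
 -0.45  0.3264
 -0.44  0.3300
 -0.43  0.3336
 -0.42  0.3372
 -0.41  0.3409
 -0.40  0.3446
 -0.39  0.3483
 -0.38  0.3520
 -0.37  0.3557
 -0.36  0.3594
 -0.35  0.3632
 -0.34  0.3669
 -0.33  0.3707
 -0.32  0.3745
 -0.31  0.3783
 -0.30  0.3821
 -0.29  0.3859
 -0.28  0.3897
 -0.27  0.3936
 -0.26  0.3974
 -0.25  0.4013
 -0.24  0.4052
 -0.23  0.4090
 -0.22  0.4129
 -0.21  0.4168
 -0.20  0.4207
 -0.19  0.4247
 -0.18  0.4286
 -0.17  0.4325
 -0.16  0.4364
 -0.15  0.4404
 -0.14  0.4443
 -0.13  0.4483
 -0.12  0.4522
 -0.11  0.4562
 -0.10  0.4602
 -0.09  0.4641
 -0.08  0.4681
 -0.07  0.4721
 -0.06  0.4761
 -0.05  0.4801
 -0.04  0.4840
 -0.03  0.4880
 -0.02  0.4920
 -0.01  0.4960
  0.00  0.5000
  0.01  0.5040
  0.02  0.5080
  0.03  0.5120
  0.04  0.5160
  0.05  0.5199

σ√T = 0.43 × 1.1180 = 0.4808
d₁ = [ln(208/200) + (0.054 + ½·0.43²)·1.25] / (σ√T) = (0.0392 + 0.1831) / 0.4808 = 0.4624 ≈ 0.46
d₂ = 0.4624 − 0.4808 = -0.0184 ≈ -0.02
exp(−rT) = exp(−0.054·1.25) = 0.9347
N(−d₂) = N(0.02) = 0.5080;  N(−d₁) = N(-0.46) = 0.3228
P = 200·0.9347·0.5080 − 208·0.3228 = 94.9655 − 67.1424 = 27.8231

27.82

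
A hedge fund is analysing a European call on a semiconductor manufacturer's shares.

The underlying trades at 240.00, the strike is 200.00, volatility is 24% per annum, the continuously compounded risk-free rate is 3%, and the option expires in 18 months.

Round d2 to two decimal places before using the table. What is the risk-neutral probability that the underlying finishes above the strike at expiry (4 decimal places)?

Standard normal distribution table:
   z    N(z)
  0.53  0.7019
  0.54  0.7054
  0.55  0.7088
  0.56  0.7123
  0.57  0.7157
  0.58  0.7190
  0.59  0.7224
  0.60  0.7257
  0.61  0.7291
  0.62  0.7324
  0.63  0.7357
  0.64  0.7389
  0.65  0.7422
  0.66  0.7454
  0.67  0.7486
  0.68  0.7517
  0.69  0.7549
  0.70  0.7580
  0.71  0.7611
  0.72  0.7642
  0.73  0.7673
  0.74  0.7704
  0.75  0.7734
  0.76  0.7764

0.7357

σ√T = 0.24·√1.5 = 0.2939
ln(S/K) + (r + σ²/2)T = ln(240/200) + (0.03 + 0.24²/2)·1.5 = 0.1823 + 0.0882 = 0.2705
d₁ = 0.2705 / 0.2939 = 0.9203 ≈ 0.92
d₂ = d₁ − σ√T = 0.9203 − 0.2939 = 0.6264 ≈ 0.63
Pr(exercise) under Q = N(d₂) = 0.7357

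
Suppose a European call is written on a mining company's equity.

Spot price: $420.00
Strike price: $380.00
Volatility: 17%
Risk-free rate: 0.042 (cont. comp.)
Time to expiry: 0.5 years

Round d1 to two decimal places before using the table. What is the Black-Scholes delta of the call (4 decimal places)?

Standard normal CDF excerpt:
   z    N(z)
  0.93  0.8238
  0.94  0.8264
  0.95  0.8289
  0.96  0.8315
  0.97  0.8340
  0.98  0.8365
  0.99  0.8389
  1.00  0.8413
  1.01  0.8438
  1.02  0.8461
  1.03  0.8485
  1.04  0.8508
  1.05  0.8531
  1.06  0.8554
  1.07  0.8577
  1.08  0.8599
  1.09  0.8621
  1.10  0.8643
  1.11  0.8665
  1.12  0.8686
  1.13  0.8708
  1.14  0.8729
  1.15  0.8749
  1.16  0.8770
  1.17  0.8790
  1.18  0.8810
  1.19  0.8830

0.8577

σ√T = 0.17 × 0.7071 = 0.1202
d₁ = [ln(420/380) + (0.042 + 0.17²/2)·0.5] / 0.1202 = [0.1001 + 0.0282] / 0.1202 = 1.0674 → 1.07
N(d₁) = N(1.07) = 0.8577
Δ_call = N(d₁) = 0.8577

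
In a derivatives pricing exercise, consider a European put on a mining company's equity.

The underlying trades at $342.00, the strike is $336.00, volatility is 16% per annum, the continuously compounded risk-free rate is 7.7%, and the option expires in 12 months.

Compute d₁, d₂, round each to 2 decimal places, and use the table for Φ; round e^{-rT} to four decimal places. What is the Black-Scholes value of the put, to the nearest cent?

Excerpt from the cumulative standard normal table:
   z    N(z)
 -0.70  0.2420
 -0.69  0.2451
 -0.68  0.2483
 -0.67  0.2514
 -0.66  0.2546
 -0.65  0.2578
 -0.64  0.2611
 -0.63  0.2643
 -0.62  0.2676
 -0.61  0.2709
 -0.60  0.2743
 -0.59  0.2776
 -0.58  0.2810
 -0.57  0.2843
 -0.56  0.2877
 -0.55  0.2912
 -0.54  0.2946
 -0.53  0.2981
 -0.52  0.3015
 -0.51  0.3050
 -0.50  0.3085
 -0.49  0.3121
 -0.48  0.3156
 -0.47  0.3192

$8.91

σ√T = 0.16·√1 = 0.1600
d₁ = [ln(342/336) + (0.077 + ½·0.16²)·1] / (σ√T) = (0.0177 + 0.0898) / 0.1600 = 0.6719 ⇒ 0.67
d₂ = 0.6719 − 0.1600 = 0.5119 ⇒ 0.51
e^(−rT) = e^(−0.077·1) = 0.9259
N(−d₂) = N(-0.51) = 0.3050;  N(−d₁) = N(-0.67) = 0.2514
P = 336·0.9259·0.3050 − 342·0.2514 = 94.8862 − 85.9788 = 8.9074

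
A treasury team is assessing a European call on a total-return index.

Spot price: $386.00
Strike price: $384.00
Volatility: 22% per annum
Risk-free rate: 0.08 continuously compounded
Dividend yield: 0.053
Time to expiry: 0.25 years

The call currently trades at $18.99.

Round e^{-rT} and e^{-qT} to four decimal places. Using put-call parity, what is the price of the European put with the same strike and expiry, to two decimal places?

e^(−qT) = e^(−0.053·0.25) = 0.9868;  e^(−rT) = e^(−0.08·0.25) = 0.9802
Put-call parity: C − P = S·e^(−qT) − K·e^(−rT) = 386·0.9868 − 384·0.9802 = 380.9048 − 376.3968 = 4.5080
P = C − (C − P) = 18.99 − (4.5080) = 14.4820

$14.48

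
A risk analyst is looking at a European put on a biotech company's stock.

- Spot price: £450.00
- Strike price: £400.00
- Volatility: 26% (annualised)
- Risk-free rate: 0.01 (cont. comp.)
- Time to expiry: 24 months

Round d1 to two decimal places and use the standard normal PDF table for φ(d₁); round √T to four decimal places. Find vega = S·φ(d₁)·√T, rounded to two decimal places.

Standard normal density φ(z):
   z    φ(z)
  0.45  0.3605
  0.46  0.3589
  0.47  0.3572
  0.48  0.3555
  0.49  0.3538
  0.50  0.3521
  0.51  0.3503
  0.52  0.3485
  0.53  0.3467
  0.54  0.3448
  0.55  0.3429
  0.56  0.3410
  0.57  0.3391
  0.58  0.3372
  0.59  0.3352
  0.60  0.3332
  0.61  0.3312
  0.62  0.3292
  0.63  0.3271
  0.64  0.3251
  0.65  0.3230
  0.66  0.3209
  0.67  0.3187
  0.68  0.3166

217.01

σ√T = 0.26·√2 = 0.3677
d₁ = [ln(450/400) + (0.01 + 0.26²/2)·2] / 0.3677 = [0.1178 + 0.0876] / 0.3677 = 0.5586 ⇒ 0.56
√T = √2 = 1.4142
φ(d₁) = φ(0.56) = 0.3410
vega = S·φ(d₁)·√T = 450·0.3410·1.4142 = 217.0090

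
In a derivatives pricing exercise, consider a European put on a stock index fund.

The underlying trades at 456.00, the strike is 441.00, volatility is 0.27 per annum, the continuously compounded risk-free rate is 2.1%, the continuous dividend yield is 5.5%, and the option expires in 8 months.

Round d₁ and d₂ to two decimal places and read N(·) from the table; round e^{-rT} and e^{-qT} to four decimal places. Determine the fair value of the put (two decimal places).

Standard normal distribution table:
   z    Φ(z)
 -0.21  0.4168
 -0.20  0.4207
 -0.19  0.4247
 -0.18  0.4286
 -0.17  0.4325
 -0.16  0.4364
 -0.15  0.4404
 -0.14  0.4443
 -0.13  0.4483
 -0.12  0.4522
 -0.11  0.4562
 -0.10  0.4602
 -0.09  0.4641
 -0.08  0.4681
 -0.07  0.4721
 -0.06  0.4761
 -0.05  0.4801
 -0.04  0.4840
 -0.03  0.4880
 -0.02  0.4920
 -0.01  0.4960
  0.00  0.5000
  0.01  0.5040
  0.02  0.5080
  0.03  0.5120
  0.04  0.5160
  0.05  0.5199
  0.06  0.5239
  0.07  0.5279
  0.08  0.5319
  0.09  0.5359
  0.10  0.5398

35.99

σ√T = 0.27·√0.6667 = 0.2205
ln(S/K) + (r − q + σ²/2)T = ln(456/441) + (0.021 − 0.055 + 0.27²/2)·0.6667 = 0.0334 + 0.0016 = 0.0351
d₁ = 0.0351 / 0.2205 = 0.1591 → 0.16
d₂ = d₁ − σ√T = 0.1591 − 0.2205 = -0.0613 → -0.06
exp(−qT) = exp(−0.055·0.6667) = 0.9640;  exp(−rT) = exp(−0.021·0.6667) = 0.9861
N(−d₂) = N(0.06) = 0.5239;  N(−d₁) = N(-0.16) = 0.4364
P = 441·0.9861·0.5239 − 456·0.9640·0.4364 = 227.8284 − 191.8345 = 35.9940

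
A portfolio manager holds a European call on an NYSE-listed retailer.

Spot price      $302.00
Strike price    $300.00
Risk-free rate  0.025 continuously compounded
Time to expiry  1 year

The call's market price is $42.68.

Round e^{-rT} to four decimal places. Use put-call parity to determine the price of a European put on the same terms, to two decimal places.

e^(−rT) = e^(−0.025·1) = 0.9753
Put-call parity: C − P = S − K·e^(−rT) = 302 − 300·0.9753 = 302 − 292.5900 = 9.4100
P = C − (C − P) = 42.68 − (9.4100) = 33.2700

$33.27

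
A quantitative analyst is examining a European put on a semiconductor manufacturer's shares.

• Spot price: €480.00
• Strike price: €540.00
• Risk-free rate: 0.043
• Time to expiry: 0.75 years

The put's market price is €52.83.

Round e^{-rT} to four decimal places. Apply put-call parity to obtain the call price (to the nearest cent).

€9.95

e^(−rT) = e^(−0.043·0.75) = 0.9683
Put-call parity: C − P = S − K·e^(−rT) = 480 − 540·0.9683 = 480 − 522.8820 = -42.8820
C = P + (C − P) = 52.83 + (-42.8820) = 9.9480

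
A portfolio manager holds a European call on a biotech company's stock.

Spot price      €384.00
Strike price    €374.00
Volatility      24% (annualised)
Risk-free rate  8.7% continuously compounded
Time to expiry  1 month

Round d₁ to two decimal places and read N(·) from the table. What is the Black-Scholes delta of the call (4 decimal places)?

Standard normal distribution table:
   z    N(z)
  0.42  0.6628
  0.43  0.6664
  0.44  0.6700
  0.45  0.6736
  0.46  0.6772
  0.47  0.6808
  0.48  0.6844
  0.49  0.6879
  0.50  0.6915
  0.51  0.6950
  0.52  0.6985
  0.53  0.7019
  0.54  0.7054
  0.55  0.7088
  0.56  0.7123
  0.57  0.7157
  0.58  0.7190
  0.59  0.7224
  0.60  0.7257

T = 0.08333;  σ√T = 0.0693
ln(S/K) + (r + σ²/2)T = ln(384/374) + (0.087 + 0.24²/2)·0.08333 = 0.0264 + 0.0096 = 0.0360
d₁ = 0.0360 / 0.0693 = 0.5201 which rounds to 0.52
N(d₁) = N(0.52) = 0.6985
Δ_call = N(d₁) = 0.6985

0.6985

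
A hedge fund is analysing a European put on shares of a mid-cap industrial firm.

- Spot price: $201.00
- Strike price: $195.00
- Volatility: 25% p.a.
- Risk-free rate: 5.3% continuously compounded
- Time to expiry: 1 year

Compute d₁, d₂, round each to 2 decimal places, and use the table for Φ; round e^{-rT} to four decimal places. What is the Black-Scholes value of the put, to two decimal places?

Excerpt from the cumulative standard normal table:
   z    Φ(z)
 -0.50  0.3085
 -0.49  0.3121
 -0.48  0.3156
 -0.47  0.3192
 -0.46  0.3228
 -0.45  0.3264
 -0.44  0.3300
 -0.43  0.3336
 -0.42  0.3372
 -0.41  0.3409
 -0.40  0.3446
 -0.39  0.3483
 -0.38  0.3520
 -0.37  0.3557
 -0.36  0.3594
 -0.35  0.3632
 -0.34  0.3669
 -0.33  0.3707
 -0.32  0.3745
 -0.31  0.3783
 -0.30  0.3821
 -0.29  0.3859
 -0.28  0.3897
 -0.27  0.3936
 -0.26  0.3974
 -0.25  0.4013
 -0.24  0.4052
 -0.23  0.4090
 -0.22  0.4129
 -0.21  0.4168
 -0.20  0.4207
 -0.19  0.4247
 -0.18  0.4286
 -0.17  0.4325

$12.20

T = 1;  σ√T = 0.2500
ln(S/K) + (r + σ²/2)T = ln(201/195) + (0.053 + 0.25²/2)·1 = 0.0303 + 0.0842 = 0.1146
d₁ = 0.1146 / 0.2500 = 0.4582 ≈ 0.46
d₂ = d₁ − σ√T = 0.4582 − 0.2500 = 0.2082 ≈ 0.21
exp(−rT) = exp(−0.053·1) = 0.9484
N(−d₂) = N(-0.21) = 0.4168;  N(−d₁) = N(-0.46) = 0.3228
P = 195·0.9484·0.4168 − 201·0.3228 = 77.0822 − 64.8828 = 12.1994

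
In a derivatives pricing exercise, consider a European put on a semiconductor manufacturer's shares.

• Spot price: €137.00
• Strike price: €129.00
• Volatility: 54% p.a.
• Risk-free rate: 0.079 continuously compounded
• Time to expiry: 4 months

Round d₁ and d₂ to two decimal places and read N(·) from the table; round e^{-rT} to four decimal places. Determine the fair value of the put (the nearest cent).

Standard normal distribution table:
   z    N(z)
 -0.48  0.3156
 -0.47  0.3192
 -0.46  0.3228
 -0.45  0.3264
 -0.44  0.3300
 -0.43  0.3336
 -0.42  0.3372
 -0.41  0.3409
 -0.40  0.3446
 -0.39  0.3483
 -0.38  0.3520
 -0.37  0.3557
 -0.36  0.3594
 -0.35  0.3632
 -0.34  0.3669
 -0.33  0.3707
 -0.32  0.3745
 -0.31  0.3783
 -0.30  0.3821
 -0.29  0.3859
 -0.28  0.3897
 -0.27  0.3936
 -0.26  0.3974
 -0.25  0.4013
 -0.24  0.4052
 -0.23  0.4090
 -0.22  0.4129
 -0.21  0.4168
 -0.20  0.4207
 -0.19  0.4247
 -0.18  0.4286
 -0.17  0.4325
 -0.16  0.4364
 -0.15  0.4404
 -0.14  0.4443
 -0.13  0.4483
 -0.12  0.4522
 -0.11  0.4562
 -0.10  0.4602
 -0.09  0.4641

€11.11

T = 0.3333;  σ√T = 0.3118
ln(S/K) + (r + σ²/2)T = ln(137/129) + (0.079 + 0.54²/2)·0.3333 = 0.0602 + 0.0749 = 0.1351
d₁ = 0.1351 / 0.3118 = 0.4333 → 0.43
d₂ = d₁ − σ√T = 0.4333 − 0.3118 = 0.1216 → 0.12
exp(−rT) = exp(−0.079·0.3333) = 0.9740
N(−d₂) = N(-0.12) = 0.4522;  N(−d₁) = N(-0.43) = 0.3336
P = 129·0.9740·0.4522 − 137·0.3336 = 56.8171 − 45.7032 = 11.1139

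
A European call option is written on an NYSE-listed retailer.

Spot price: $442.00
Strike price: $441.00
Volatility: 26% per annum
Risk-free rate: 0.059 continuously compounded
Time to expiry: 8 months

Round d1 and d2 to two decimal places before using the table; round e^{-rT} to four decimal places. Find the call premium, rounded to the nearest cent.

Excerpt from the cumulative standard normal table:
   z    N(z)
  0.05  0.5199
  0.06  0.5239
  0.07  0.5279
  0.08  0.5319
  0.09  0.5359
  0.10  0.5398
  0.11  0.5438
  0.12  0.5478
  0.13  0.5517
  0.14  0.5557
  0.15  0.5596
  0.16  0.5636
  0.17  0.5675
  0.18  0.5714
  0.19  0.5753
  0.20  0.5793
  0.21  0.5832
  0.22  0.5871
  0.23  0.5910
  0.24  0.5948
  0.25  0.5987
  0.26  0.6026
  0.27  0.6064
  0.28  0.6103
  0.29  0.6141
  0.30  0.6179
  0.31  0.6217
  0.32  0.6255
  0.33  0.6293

$45.90

σ√T = 0.26 × 0.8165 = 0.2123
d₁ = [ln(442/441) + (0.059 + ½·0.26²)·0.6667] / (σ√T) = (0.0023 + 0.0619) / 0.2123 = 0.3021 ≈ 0.30
d₂ = 0.3021 − 0.2123 = 0.0898 ≈ 0.09
exp(−rT) = exp(−0.059·0.6667) = 0.9614
C = 442·N(0.30) − 441·0.9614·N(0.09) = 442·0.6179 − 441·0.9614·0.5359 = 273.1118 − 227.2095 = 45.9023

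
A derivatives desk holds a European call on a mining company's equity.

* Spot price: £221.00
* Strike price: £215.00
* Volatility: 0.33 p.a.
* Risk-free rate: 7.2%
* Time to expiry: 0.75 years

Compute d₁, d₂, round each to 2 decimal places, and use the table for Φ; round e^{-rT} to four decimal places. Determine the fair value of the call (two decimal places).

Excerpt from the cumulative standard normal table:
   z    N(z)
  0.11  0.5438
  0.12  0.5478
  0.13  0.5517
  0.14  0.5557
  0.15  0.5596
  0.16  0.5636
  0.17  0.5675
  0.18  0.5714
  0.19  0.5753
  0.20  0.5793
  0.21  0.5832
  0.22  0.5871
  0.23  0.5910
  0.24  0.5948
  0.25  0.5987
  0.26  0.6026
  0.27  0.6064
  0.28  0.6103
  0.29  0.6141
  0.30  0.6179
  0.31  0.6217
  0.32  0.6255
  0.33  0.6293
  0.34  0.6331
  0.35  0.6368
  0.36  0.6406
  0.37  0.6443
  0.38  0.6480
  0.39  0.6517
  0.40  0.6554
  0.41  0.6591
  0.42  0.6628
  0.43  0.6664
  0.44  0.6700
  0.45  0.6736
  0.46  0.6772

T = 0.75;  σ√T = 0.2858
d₁ = [ln(221/215) + (0.072 + 0.33²/2)·0.75] / 0.2858 = [0.0275 + 0.0948] / 0.2858 = 0.4282 which rounds to 0.43
d₂ = d₁ − σ√T = 0.4282 − 0.2858 = 0.1424 which rounds to 0.14
exp(−rT) = exp(−0.072·0.75) = 0.9474
N(d₁) = N(0.43) = 0.6664;  N(d₂) = N(0.14) = 0.5557
C = 221·0.6664 − 215·0.9474·0.5557 = 147.2744 − 113.1911 = 34.0833

£34.08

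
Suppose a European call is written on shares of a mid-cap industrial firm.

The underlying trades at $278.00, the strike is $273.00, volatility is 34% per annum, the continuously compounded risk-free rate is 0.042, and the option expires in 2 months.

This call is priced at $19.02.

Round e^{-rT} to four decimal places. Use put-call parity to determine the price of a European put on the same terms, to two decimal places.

exp(−rT) = exp(−0.042·0.1667) = 0.9930
Put-call parity: C − P = S − K·e^(−rT) = 278 − 273·0.9930 = 278 − 271.0890 = 6.9110
P = C − (C − P) = 19.02 − (6.9110) = 12.1090

$12.11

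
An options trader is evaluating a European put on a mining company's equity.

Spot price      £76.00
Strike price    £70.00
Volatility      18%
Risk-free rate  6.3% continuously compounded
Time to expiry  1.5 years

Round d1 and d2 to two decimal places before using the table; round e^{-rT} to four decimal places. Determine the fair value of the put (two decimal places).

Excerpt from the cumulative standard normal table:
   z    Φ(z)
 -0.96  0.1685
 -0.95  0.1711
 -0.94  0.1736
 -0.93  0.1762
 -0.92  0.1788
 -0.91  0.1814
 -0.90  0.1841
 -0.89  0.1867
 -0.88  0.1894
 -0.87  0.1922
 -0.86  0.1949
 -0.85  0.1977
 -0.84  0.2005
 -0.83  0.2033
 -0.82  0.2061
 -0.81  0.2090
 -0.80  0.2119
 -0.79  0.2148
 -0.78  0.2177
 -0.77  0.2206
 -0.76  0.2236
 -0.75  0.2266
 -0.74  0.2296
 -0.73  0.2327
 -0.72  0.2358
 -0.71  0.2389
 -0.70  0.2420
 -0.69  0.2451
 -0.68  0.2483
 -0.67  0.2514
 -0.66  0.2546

£1.82

σ√T = 0.18·√1.5 = 0.2205
ln(S/K) + (r + σ²/2)T = ln(76/70) + (0.063 + 0.18²/2)·1.5 = 0.0822 + 0.1188 = 0.2010
d₁ = 0.2010 / 0.2205 = 0.9119 which rounds to 0.91
d₂ = d₁ − σ√T = 0.9119 − 0.2205 = 0.6915 which rounds to 0.69
exp(−rT) = exp(−0.063·1.5) = 0.9098
P = 70·0.9098·N(-0.69) − 76·N(-0.91) = 70·0.9098·0.2451 − 76·0.1814 = 15.6094 − 13.7864 = 1.8230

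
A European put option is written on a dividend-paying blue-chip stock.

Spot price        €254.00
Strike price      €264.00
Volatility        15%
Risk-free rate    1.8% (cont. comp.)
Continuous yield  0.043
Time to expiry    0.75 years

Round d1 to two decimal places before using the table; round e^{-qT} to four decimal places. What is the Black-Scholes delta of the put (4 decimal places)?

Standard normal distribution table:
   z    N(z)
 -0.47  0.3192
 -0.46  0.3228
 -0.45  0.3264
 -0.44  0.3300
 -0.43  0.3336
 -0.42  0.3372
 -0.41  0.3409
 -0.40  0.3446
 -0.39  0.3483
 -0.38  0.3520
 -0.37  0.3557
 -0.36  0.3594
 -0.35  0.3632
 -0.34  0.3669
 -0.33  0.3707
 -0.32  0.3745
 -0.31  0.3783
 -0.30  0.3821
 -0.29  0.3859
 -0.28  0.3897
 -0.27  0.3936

σ√T = 0.15·√0.75 = 0.1299
d₁ = [ln(254/264) + (0.018 − 0.043 + 0.15²/2)·0.75] / 0.1299 = [-0.0386 − 0.0103] / 0.1299 = -0.3766 ≈ -0.38
N(d₁) = N(-0.38) = 0.3520
Δ_put = exp(−qT)·(N(d₁) − 1) = 0.9683·(0.3520 − 1) = -0.6275

-0.6275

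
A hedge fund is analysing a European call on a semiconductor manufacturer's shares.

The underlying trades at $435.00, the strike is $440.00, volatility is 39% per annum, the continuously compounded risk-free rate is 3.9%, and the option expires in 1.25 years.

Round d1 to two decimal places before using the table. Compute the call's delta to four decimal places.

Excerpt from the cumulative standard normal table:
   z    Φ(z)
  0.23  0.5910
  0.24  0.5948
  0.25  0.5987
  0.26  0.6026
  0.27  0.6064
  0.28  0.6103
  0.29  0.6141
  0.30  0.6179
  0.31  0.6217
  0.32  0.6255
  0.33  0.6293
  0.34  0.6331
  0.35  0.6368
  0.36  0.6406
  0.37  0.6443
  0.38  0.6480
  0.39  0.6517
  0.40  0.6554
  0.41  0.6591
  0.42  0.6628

0.6179

σ√T = 0.39·√1.25 = 0.4360
d₁ = [ln(435/440) + (0.039 + ½·0.39²)·1.25] / (σ√T) = (-0.0114 + 0.1438) / 0.4360 = 0.3036 ≈ 0.30
N(d₁) = N(0.30) = 0.6179
Δ_call = N(d₁) = 0.6179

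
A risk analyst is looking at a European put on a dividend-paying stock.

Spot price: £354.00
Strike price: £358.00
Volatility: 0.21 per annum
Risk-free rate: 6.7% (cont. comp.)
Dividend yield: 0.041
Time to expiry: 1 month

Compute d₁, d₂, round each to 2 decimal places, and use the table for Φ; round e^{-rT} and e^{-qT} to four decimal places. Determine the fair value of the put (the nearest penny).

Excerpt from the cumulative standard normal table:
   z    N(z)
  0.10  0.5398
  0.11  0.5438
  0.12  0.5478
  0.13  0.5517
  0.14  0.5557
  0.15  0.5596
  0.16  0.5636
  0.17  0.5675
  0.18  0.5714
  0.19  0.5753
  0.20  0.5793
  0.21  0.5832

T = 0.08333;  σ√T = 0.0606
d₁ = [ln(354/358) + (0.067 − 0.041 + 0.21²/2)·0.08333] / 0.0606 = [-0.0112 + 0.0040] / 0.0606 = -0.1193 ≈ -0.12
d₂ = d₁ − σ√T = -0.1193 − 0.0606 = -0.1799 ≈ -0.18
exp(−qT) = exp(−0.041·0.08333) = 0.9966;  exp(−rT) = exp(−0.067·0.08333) = 0.9944
N(−d₂) = N(0.18) = 0.5714;  N(−d₁) = N(0.12) = 0.5478
P = 358·0.9944·0.5714 − 354·0.9966·0.5478 = 203.4157 − 193.2619 = 10.1538

£10.15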